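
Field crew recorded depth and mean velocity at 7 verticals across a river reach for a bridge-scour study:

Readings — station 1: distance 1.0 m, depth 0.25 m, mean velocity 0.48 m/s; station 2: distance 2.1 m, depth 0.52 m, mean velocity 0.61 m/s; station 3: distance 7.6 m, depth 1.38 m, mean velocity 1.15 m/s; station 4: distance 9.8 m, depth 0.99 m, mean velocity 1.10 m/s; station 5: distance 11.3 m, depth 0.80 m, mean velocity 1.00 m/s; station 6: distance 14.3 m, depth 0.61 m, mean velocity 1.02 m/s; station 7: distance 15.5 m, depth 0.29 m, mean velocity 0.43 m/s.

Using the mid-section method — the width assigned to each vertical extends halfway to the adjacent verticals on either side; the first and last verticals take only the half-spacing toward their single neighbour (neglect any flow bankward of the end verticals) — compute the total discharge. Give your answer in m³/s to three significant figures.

12.4 m³/s

w_1 = (2.1 − 1.0)/2 = 0.55 m; q_1 = 0.48 × 0.25 × 0.55 = 0.06600 m³/s
w_2 = (7.6 − 1.0)/2 = 3.3 m; q_2 = 0.61 × 0.52 × 3.3 = 1.047 m³/s
w_3 = (9.8 − 2.1)/2 = 3.85 m; q_3 = 1.15 × 1.38 × 3.85 = 6.110 m³/s
w_4 = (11.3 − 7.6)/2 = 1.85 m; q_4 = 1.10 × 0.99 × 1.85 = 2.015 m³/s
w_5 = (14.3 − 9.8)/2 = 2.25 m; q_5 = 1.00 × 0.80 × 2.25 = 1.800 m³/s
w_6 = (15.5 − 11.3)/2 = 2.1 m; q_6 = 1.02 × 0.61 × 2.1 = 1.307 m³/s
w_7 = (15.5 − 14.3)/2 = 0.6 m; q_7 = 0.43 × 0.29 × 0.6 = 0.07482 m³/s
Q = Σ qᵢ = 12.42 m³/s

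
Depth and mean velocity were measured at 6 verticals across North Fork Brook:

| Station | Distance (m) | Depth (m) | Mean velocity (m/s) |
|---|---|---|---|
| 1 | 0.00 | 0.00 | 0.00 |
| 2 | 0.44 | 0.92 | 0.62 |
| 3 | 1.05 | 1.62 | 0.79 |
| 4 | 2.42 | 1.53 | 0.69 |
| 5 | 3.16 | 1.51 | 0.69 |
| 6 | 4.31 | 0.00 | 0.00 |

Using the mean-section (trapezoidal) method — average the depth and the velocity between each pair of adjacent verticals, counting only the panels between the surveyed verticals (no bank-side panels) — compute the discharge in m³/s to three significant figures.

Panel 1-2: Δb = 0.44 m, d̄ = (0.00+0.92)/2 = 0.46, v̄ = (0.00+0.62)/2 = 0.31 → q = 0.44×0.46×0.31 = 0.06274 m³/s
Panel 2-3: Δb = 0.61 m, d̄ = (0.92+1.62)/2 = 1.27, v̄ = (0.62+0.79)/2 = 0.705 → q = 0.61×1.27×0.705 = 0.5462 m³/s
Panel 3-4: Δb = 1.37 m, d̄ = (1.62+1.53)/2 = 1.575, v̄ = (0.79+0.69)/2 = 0.74 → q = 1.37×1.575×0.74 = 1.597 m³/s
Panel 4-5: Δb = 0.74 m, d̄ = (1.53+1.51)/2 = 1.52, v̄ = (0.69+0.69)/2 = 0.69 → q = 0.74×1.52×0.69 = 0.7761 m³/s
Panel 5-6: Δb = 1.15 m, d̄ = (1.51+0.00)/2 = 0.755, v̄ = (0.69+0.00)/2 = 0.345 → q = 1.15×0.755×0.345 = 0.2995 m³/s
Q = Σ q = 3.281 m³/s

3.28 m³/s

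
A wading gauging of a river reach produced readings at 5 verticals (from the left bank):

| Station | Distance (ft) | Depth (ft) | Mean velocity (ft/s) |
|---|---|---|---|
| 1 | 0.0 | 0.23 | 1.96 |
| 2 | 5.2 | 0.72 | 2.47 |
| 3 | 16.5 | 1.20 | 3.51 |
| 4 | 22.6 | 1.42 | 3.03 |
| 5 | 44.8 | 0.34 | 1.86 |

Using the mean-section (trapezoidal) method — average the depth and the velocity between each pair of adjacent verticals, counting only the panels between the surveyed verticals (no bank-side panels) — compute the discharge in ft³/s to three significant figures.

Panel 1-2: Δb = 5.2 ft, d̄ = (0.23+0.72)/2 = 0.475, v̄ = (1.96+2.47)/2 = 2.215 → q = 5.2×0.475×2.215 = 5.471 ft³/s
Panel 2-3: Δb = 11.3 ft, d̄ = (0.72+1.20)/2 = 0.96, v̄ = (2.47+3.51)/2 = 2.99 → q = 11.3×0.96×2.99 = 32.44 ft³/s
Panel 3-4: Δb = 6.1 ft, d̄ = (1.20+1.42)/2 = 1.31, v̄ = (3.51+3.03)/2 = 3.27 → q = 6.1×1.31×3.27 = 26.13 ft³/s
Panel 4-5: Δb = 22.2 ft, d̄ = (1.42+0.34)/2 = 0.88, v̄ = (3.03+1.86)/2 = 2.445 → q = 22.2×0.88×2.445 = 47.77 ft³/s
Q = Σ q = 111.8 ft³/s

112 ft³/s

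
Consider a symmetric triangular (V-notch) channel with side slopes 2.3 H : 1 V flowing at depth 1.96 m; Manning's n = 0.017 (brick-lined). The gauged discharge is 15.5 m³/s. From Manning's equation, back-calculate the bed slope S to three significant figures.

A = z·y² = 2.3×1.96² = 8.836 m²
P = 2y√(1+z²) = 2×1.96×√(1+2.3²) = 9.831 m
R = A/P = 8.836/9.831 = 0.8987 m
S = (Q·n / (1·A·R^(2/3)))² = (15.5×0.017 / (1×8.836×0.9313))² = 0.001025

0.00103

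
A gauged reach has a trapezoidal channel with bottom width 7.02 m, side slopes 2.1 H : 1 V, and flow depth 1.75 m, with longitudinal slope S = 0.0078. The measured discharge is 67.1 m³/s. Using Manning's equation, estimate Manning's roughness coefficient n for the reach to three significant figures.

0.0283

A = (b + z·y)·y = (7.02 + 2.1×1.75)×1.75 = 18.72 m²
P = b + 2y√(1+z²) = 7.02 + 2×1.75×√(1+2.1²) = 15.16 m
R = A/P = 18.72/15.16 = 1.235 m
n = (1/Q)·A·R^(2/3)·S^(1/2) = (1/67.1) × 18.72 × 1.151 × 0.08832 = 0.02835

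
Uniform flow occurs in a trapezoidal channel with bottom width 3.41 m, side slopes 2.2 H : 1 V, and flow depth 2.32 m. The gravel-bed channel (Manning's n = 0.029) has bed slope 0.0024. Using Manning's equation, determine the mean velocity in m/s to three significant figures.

2.06 m/s

A = (b + z·y)·y = (3.41 + 2.2×2.32)×2.32 = 19.75 m²
P = b + 2y√(1+z²) = 3.41 + 2×2.32×√(1+2.2²) = 14.62 m
R = A/P = 19.75/14.62 = 1.351 m
Q = (1/n)·A·R^(2/3)·S^(1/2) = (1/0.029) × 19.75 × 1.351^(2/3) × 0.0024^(1/2) = 40.77 m³/s
V = Q/A = 40.77/19.75 = 2.064 m/s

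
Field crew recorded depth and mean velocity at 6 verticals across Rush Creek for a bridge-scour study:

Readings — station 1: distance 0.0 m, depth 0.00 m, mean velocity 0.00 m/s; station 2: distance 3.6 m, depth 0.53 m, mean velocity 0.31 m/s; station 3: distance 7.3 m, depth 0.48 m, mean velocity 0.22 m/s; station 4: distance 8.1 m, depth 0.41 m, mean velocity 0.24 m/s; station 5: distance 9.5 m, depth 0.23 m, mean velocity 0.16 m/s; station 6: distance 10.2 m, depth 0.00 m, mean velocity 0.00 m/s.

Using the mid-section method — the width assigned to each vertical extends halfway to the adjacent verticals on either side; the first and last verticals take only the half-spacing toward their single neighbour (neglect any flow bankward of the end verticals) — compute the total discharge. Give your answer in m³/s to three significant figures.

0.984 m³/s

w_2 = (7.3 − 0.0)/2 = 3.65 m; q_2 = 0.31 × 0.53 × 3.65 = 0.5997 m³/s
w_3 = (8.1 − 3.6)/2 = 2.25 m; q_3 = 0.22 × 0.48 × 2.25 = 0.2376 m³/s
w_4 = (9.5 − 7.3)/2 = 1.1 m; q_4 = 0.24 × 0.41 × 1.1 = 0.1082 m³/s
w_5 = (10.2 − 8.1)/2 = 1.05 m; q_5 = 0.16 × 0.23 × 1.05 = 0.03864 m³/s
Stations 1, 6 contribute zero (depth or velocity is 0).
Q = Σ qᵢ = 0.9842 m³/s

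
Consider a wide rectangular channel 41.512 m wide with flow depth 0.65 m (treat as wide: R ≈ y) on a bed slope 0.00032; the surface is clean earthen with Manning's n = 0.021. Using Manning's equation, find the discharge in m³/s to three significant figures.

17.2 m³/s

A = b·y = 41.512 × 0.65 = 26.98 m²
Wide channel: R ≈ y = 0.65 m
Q = (1/n)·A·R^(2/3)·S^(1/2) = (1/0.021) × 26.98 × 0.6500^(2/3) × 0.00032^(1/2) = 17.25 m³/s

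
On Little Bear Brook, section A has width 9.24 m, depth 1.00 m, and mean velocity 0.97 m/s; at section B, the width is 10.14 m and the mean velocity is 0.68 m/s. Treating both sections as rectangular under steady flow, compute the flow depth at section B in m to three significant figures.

1.30 m

Q = A₁V₁ = (9.24×1.00) × 0.97 = 8.963 m³/s
d₂ = Q/(b₂ V₂) = 8.963/(10.14×0.68) = 1.300 m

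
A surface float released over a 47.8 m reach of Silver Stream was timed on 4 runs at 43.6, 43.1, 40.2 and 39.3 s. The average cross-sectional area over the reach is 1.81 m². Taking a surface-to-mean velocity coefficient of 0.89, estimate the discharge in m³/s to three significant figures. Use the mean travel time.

t̄ = (43.6 + 43.1 + 40.2 + 39.3) / 4 = 41.55 s
v_surface = L / t̄ = 47.8 / 41.55 = 1.150 m/s
v_mean = 0.89 × 1.150 = 1.024 m/s
Q = A × v_mean = 1.81 × 1.024 = 1.853 m³/s

1.85 m³/s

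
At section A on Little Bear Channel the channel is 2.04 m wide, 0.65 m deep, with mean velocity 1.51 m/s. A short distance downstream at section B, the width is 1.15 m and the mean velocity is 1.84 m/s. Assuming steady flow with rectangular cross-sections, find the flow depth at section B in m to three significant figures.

Q = A₁V₁ = (2.04×0.65) × 1.51 = 2.002 m³/s
d₂ = Q/(b₂ V₂) = 2.002/(1.15×1.84) = 0.9462 m

0.946 m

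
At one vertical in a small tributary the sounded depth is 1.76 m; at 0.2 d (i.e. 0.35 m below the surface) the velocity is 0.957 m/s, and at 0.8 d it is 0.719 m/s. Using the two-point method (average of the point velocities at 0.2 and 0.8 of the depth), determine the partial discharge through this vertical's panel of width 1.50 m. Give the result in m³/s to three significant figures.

v̄ = (0.957 + 0.719) / 2 = 0.8380 m/s
q = v̄ × d × w = 0.8380 × 1.76 × 1.50 = 2.212 m³/s

2.21 m³/s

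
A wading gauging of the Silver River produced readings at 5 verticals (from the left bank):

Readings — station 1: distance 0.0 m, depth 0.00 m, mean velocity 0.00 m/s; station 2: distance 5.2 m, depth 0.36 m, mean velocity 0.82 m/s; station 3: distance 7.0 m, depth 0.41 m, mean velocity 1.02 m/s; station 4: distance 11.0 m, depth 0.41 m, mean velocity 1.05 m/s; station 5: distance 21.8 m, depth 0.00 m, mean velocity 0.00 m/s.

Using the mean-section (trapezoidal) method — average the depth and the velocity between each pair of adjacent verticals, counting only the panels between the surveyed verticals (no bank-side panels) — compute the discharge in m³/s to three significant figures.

Panel 1-2: Δb = 5.2 m, d̄ = (0.00+0.36)/2 = 0.18, v̄ = (0.00+0.82)/2 = 0.41 → q = 5.2×0.18×0.41 = 0.3838 m³/s
Panel 2-3: Δb = 1.8 m, d̄ = (0.36+0.41)/2 = 0.385, v̄ = (0.82+1.02)/2 = 0.92 → q = 1.8×0.385×0.92 = 0.6376 m³/s
Panel 3-4: Δb = 4 m, d̄ = (0.41+0.41)/2 = 0.41, v̄ = (1.02+1.05)/2 = 1.035 → q = 4×0.41×1.035 = 1.697 m³/s
Panel 4-5: Δb = 10.8 m, d̄ = (0.41+0.00)/2 = 0.205, v̄ = (1.05+0.00)/2 = 0.525 → q = 10.8×0.205×0.525 = 1.162 m³/s
Q = Σ q = 3.881 m³/s

3.88 m³/s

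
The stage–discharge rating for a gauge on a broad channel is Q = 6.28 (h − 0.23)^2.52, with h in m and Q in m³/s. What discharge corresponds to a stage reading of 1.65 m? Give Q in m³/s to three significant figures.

Q = 6.28 × (1.65 − 0.23)^2.52 = 6.28 × 1.42^2.52 = 15.20 m³/s

15.2 m³/s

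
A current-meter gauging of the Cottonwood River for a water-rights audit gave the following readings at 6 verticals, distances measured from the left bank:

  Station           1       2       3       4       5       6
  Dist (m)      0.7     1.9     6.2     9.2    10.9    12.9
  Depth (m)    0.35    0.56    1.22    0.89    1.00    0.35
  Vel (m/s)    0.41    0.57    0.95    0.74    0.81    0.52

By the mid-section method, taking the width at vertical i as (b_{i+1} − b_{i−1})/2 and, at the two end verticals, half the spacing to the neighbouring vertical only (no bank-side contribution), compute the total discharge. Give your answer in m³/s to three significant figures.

w_1 = (1.9 − 0.7)/2 = 0.6 m; q_1 = 0.41 × 0.35 × 0.6 = 0.08610 m³/s
w_2 = (6.2 − 0.7)/2 = 2.75 m; q_2 = 0.57 × 0.56 × 2.75 = 0.8778 m³/s
w_3 = (9.2 − 1.9)/2 = 3.65 m; q_3 = 0.95 × 1.22 × 3.65 = 4.230 m³/s
w_4 = (10.9 − 6.2)/2 = 2.35 m; q_4 = 0.74 × 0.89 × 2.35 = 1.548 m³/s
w_5 = (12.9 − 9.2)/2 = 1.85 m; q_5 = 0.81 × 1.00 × 1.85 = 1.499 m³/s
w_6 = (12.9 − 10.9)/2 = 1 m; q_6 = 0.52 × 0.35 × 1 = 0.1820 m³/s
Q = Σ qᵢ = 8.422 m³/s

8.42 m³/s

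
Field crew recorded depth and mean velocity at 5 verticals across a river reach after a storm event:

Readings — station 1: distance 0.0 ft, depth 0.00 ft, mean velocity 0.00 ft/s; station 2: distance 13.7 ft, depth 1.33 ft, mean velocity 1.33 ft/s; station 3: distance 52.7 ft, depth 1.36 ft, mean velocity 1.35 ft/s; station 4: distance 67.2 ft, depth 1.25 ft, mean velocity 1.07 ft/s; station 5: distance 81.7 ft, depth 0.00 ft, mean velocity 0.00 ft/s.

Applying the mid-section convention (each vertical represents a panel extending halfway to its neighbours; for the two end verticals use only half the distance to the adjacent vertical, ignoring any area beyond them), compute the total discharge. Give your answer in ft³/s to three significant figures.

115 ft³/s

w_2 = (52.7 − 0.0)/2 = 26.35 ft; q_2 = 1.33 × 1.33 × 26.35 = 46.61 ft³/s
w_3 = (67.2 − 13.7)/2 = 26.75 ft; q_3 = 1.35 × 1.36 × 26.75 = 49.11 ft³/s
w_4 = (81.7 − 52.7)/2 = 14.5 ft; q_4 = 1.07 × 1.25 × 14.5 = 19.39 ft³/s
Stations 1, 5 contribute zero (depth or velocity is 0).
Q = Σ qᵢ = 115.1 ft³/s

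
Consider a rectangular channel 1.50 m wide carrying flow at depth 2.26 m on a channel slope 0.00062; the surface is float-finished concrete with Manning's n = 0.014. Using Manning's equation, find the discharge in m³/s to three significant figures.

4.11 m³/s

A = b·y = 1.50 × 2.26 = 3.390 m²
P = b + 2y = 1.50 + 2×2.26 = 6.020 m
R = A/P = 3.390/6.020 = 0.5631 m
Q = (1/n)·A·R^(2/3)·S^(1/2) = (1/0.014) × 3.390 × 0.5631^(2/3) × 0.00062^(1/2) = 4.112 m³/s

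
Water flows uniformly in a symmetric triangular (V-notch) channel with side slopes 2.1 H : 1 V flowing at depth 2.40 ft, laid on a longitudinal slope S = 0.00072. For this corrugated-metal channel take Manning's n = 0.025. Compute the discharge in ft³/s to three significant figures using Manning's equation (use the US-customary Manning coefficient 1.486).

A = z·y² = 2.1×2.40² = 12.10 ft²
P = 2y√(1+z²) = 2×2.40×√(1+2.1²) = 11.16 ft
R = A/P = 12.10/11.16 = 1.083 ft
Q = (1.486/n)·A·R^(2/3)·S^(1/2) = (1.486/0.025) × 12.10 × 1.083^(2/3) × 0.00072^(1/2) = 20.35 ft³/s

20.4 ft³/s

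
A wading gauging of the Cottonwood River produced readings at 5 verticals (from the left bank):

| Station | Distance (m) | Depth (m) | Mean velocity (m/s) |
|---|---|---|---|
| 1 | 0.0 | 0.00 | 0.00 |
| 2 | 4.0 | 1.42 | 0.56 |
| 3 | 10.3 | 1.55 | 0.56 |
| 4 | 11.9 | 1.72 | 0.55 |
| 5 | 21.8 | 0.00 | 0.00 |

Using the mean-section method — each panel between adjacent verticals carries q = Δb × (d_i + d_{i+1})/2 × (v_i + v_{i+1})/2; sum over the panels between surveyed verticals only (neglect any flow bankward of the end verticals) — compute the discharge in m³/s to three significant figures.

Panel 1-2: Δb = 4 m, d̄ = (0.00+1.42)/2 = 0.71, v̄ = (0.00+0.56)/2 = 0.28 → q = 4×0.71×0.28 = 0.7952 m³/s
Panel 2-3: Δb = 6.3 m, d̄ = (1.42+1.55)/2 = 1.485, v̄ = (0.56+0.56)/2 = 0.56 → q = 6.3×1.485×0.56 = 5.239 m³/s
Panel 3-4: Δb = 1.6 m, d̄ = (1.55+1.72)/2 = 1.635, v̄ = (0.56+0.55)/2 = 0.555 → q = 1.6×1.635×0.555 = 1.452 m³/s
Panel 4-5: Δb = 9.9 m, d̄ = (1.72+0.00)/2 = 0.86, v̄ = (0.55+0.00)/2 = 0.275 → q = 9.9×0.86×0.275 = 2.341 m³/s
Q = Σ q = 9.828 m³/s

9.83 m³/s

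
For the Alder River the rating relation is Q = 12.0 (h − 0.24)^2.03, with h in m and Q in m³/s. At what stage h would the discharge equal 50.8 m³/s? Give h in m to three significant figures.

h − h₀ = (Q/C)^(1/b) = (50.8/12.0)^(1/2.03) = 2.036 m
h = 0.24 + 2.036 = 2.276 m

2.28 m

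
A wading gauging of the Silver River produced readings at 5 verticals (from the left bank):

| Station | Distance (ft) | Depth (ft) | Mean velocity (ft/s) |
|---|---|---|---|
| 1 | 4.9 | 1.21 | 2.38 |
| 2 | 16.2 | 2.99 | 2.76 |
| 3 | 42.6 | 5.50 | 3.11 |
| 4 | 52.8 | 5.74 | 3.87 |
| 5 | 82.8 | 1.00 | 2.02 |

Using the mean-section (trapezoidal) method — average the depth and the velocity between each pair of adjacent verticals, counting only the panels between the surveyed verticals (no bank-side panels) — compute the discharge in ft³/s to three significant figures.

888 ft³/s

Panel 1-2: Δb = 11.3 ft, d̄ = (1.21+2.99)/2 = 2.1, v̄ = (2.38+2.76)/2 = 2.57 → q = 11.3×2.1×2.57 = 60.99 ft³/s
Panel 2-3: Δb = 26.4 ft, d̄ = (2.99+5.50)/2 = 4.245, v̄ = (2.76+3.11)/2 = 2.935 → q = 26.4×4.245×2.935 = 328.9 ft³/s
Panel 3-4: Δb = 10.2 ft, d̄ = (5.50+5.74)/2 = 5.62, v̄ = (3.11+3.87)/2 = 3.49 → q = 10.2×5.62×3.49 = 200.1 ft³/s
Panel 4-5: Δb = 30 ft, d̄ = (5.74+1.00)/2 = 3.37, v̄ = (3.87+2.02)/2 = 2.945 → q = 30×3.37×2.945 = 297.7 ft³/s
Q = Σ q = 887.7 ft³/s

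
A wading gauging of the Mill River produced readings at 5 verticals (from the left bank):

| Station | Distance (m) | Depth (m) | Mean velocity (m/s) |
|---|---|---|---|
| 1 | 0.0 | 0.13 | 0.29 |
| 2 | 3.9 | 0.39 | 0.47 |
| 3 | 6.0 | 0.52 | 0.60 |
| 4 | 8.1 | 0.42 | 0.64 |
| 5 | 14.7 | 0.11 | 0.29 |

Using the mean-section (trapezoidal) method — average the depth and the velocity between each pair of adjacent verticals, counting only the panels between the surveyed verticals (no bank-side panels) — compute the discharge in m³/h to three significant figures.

8360 m³/h

Panel 1-2: Δb = 3.9 m, d̄ = (0.13+0.39)/2 = 0.26, v̄ = (0.29+0.47)/2 = 0.38 → q = 3.9×0.26×0.38 = 0.3853 m³/s
Panel 2-3: Δb = 2.1 m, d̄ = (0.39+0.52)/2 = 0.455, v̄ = (0.47+0.60)/2 = 0.535 → q = 2.1×0.455×0.535 = 0.5112 m³/s
Panel 3-4: Δb = 2.1 m, d̄ = (0.52+0.42)/2 = 0.47, v̄ = (0.60+0.64)/2 = 0.62 → q = 2.1×0.47×0.62 = 0.6119 m³/s
Panel 4-5: Δb = 6.6 m, d̄ = (0.42+0.11)/2 = 0.265, v̄ = (0.64+0.29)/2 = 0.465 → q = 6.6×0.265×0.465 = 0.8133 m³/s
Q = Σ q = 2.322 m³/s
= 2.322 × 3600 = 8358 m³/h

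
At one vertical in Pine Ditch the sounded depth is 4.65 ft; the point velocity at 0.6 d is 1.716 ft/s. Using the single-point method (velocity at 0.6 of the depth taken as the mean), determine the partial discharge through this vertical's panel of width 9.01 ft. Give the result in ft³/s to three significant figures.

71.9 ft³/s

v̄ = v₀.₆ = 1.716 ft/s
q = v̄ × d × w = 1.716 × 4.65 × 9.01 = 71.89 ft³/s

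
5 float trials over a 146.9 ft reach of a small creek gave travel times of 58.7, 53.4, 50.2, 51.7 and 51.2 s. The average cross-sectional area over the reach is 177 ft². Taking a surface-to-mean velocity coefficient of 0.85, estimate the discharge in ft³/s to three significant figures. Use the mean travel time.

417 ft³/s

t̄ = (58.7 + 53.4 + 50.2 + 51.7 + 51.2) / 5 = 53.04 s
v_surface = L / t̄ = 146.9 / 53.04 = 2.770 ft/s
v_mean = 0.85 × 2.770 = 2.354 ft/s
Q = A × v_mean = 177 × 2.354 = 416.7 ft³/s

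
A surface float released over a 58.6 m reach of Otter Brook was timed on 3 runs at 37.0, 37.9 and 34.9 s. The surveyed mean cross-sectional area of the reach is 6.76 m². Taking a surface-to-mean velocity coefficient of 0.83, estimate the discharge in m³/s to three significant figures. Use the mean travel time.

t̄ = (37.0 + 37.9 + 34.9) / 3 = 36.6 s
v_surface = L / t̄ = 58.6 / 36.6 = 1.601 m/s
v_mean = 0.83 × 1.601 = 1.329 m/s
Q = A × v_mean = 6.76 × 1.329 = 8.983 m³/s

8.98 m³/s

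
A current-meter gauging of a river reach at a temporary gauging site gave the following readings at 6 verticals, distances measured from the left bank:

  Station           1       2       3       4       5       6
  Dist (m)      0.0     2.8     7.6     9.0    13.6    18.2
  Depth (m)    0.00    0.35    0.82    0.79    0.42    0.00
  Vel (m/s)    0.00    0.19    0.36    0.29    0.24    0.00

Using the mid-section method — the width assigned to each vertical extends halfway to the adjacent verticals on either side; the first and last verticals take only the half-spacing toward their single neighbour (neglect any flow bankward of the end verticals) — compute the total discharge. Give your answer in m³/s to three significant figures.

w_2 = (7.6 − 0.0)/2 = 3.8 m; q_2 = 0.19 × 0.35 × 3.8 = 0.2527 m³/s
w_3 = (9.0 − 2.8)/2 = 3.1 m; q_3 = 0.36 × 0.82 × 3.1 = 0.9151 m³/s
w_4 = (13.6 − 7.6)/2 = 3 m; q_4 = 0.29 × 0.79 × 3 = 0.6873 m³/s
w_5 = (18.2 − 9.0)/2 = 4.6 m; q_5 = 0.24 × 0.42 × 4.6 = 0.4637 m³/s
Stations 1, 6 contribute zero (depth or velocity is 0).
Q = Σ qᵢ = 2.319 m³/s

2.32 m³/s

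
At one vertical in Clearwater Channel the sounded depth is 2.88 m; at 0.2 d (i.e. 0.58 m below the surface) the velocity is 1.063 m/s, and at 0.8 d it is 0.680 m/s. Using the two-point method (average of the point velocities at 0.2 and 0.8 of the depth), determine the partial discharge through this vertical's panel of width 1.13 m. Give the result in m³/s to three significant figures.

2.84 m³/s

v̄ = (1.063 + 0.680) / 2 = 0.8715 m/s
q = v̄ × d × w = 0.8715 × 2.88 × 1.13 = 2.836 m³/s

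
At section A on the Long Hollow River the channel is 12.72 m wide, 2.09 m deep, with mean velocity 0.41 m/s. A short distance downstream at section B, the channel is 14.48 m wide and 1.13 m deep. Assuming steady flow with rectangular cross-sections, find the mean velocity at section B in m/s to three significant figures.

0.666 m/s

Q = A₁V₁ = (12.72×2.09) × 0.41 = 10.90 m³/s
A₂ = 14.48 × 1.13 = 16.36 m²
V₂ = Q/A₂ = 10.90/16.36 = 0.6661 m/s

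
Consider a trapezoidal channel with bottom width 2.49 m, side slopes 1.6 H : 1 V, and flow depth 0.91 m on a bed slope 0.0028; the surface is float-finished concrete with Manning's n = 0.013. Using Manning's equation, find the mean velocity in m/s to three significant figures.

A = (b + z·y)·y = (2.49 + 1.6×0.91)×0.91 = 3.591 m²
P = b + 2y√(1+z²) = 2.49 + 2×0.91×√(1+1.6²) = 5.924 m
R = A/P = 3.591/5.924 = 0.6062 m
Q = (1/n)·A·R^(2/3)·S^(1/2) = (1/0.013) × 3.591 × 0.6062^(2/3) × 0.0028^(1/2) = 10.47 m³/s
V = Q/A = 10.47/3.591 = 2.915 m/s

2.92 m/s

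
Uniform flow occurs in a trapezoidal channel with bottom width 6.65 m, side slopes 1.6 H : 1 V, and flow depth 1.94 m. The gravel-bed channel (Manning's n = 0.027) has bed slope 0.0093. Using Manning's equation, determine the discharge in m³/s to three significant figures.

A = (b + z·y)·y = (6.65 + 1.6×1.94)×1.94 = 18.92 m²
P = b + 2y√(1+z²) = 6.65 + 2×1.94×√(1+1.6²) = 13.97 m
R = A/P = 18.92/13.97 = 1.354 m
Q = (1/n)·A·R^(2/3)·S^(1/2) = (1/0.027) × 18.92 × 1.354^(2/3) × 0.0093^(1/2) = 82.74 m³/s

82.7 m³/s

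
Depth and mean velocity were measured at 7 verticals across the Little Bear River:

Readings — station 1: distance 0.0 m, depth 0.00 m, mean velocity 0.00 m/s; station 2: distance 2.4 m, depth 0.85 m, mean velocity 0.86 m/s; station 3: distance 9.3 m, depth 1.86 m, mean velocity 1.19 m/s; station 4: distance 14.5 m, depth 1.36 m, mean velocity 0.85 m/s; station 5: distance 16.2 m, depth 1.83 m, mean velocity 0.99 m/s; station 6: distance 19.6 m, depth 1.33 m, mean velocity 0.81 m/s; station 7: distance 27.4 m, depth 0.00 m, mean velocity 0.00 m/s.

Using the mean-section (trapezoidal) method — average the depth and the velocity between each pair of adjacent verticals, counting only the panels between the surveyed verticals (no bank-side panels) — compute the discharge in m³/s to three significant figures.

Panel 1-2: Δb = 2.4 m, d̄ = (0.00+0.85)/2 = 0.425, v̄ = (0.00+0.86)/2 = 0.43 → q = 2.4×0.425×0.43 = 0.4386 m³/s
Panel 2-3: Δb = 6.9 m, d̄ = (0.85+1.86)/2 = 1.355, v̄ = (0.86+1.19)/2 = 1.025 → q = 6.9×1.355×1.025 = 9.583 m³/s
Panel 3-4: Δb = 5.2 m, d̄ = (1.86+1.36)/2 = 1.61, v̄ = (1.19+0.85)/2 = 1.02 → q = 5.2×1.61×1.02 = 8.539 m³/s
Panel 4-5: Δb = 1.7 m, d̄ = (1.36+1.83)/2 = 1.595, v̄ = (0.85+0.99)/2 = 0.92 → q = 1.7×1.595×0.92 = 2.495 m³/s
Panel 5-6: Δb = 3.4 m, d̄ = (1.83+1.33)/2 = 1.58, v̄ = (0.99+0.81)/2 = 0.9 → q = 3.4×1.58×0.9 = 4.835 m³/s
Panel 6-7: Δb = 7.8 m, d̄ = (1.33+0.00)/2 = 0.665, v̄ = (0.81+0.00)/2 = 0.405 → q = 7.8×0.665×0.405 = 2.101 m³/s
Q = Σ q = 27.99 m³/s

28.0 m³/s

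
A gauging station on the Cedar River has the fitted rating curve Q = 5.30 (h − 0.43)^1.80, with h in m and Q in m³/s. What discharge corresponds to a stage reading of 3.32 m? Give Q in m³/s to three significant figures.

35.8 m³/s

Q = 5.30 × (3.32 − 0.43)^1.80 = 5.30 × 2.89^1.80 = 35.80 m³/s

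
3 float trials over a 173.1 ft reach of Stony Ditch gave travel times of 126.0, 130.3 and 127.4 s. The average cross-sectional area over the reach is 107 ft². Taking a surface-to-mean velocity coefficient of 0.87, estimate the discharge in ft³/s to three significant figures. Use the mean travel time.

126 ft³/s

t̄ = (126.0 + 130.3 + 127.4) / 3 = 127.9 s
v_surface = L / t̄ = 173.1 / 127.9 = 1.353 ft/s
v_mean = 0.87 × 1.353 = 1.177 ft/s
Q = A × v_mean = 107 × 1.177 = 126.0 ft³/s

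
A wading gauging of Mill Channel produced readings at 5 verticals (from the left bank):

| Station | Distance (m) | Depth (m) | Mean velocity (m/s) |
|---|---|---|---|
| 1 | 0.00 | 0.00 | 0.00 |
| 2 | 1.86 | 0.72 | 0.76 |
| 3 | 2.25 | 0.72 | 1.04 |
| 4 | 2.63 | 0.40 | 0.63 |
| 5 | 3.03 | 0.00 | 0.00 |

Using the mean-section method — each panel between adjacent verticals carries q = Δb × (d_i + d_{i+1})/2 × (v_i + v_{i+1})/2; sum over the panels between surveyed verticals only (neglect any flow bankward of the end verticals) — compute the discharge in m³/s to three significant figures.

Panel 1-2: Δb = 1.86 m, d̄ = (0.00+0.72)/2 = 0.36, v̄ = (0.00+0.76)/2 = 0.38 → q = 1.86×0.36×0.38 = 0.2544 m³/s
Panel 2-3: Δb = 0.39 m, d̄ = (0.72+0.72)/2 = 0.72, v̄ = (0.76+1.04)/2 = 0.9 → q = 0.39×0.72×0.9 = 0.2527 m³/s
Panel 3-4: Δb = 0.38 m, d̄ = (0.72+0.40)/2 = 0.56, v̄ = (1.04+0.63)/2 = 0.835 → q = 0.38×0.56×0.835 = 0.1777 m³/s
Panel 4-5: Δb = 0.4 m, d̄ = (0.40+0.00)/2 = 0.2, v̄ = (0.63+0.00)/2 = 0.315 → q = 0.4×0.2×0.315 = 0.02520 m³/s
Q = Σ q = 0.7101 m³/s

0.710 m³/s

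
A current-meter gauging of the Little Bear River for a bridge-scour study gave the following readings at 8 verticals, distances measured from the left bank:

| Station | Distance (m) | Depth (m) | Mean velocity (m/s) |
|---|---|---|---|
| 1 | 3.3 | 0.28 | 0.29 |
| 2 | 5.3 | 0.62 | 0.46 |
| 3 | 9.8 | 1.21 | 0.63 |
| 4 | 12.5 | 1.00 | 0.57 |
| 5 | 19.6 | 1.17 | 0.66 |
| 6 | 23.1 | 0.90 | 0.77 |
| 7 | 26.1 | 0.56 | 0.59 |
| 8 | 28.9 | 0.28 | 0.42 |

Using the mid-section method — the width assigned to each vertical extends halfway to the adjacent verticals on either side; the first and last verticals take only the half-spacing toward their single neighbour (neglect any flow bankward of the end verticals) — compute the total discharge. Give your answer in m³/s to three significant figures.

14.0 m³/s

w_1 = (5.3 − 3.3)/2 = 1 m; q_1 = 0.29 × 0.28 × 1 = 0.08120 m³/s
w_2 = (9.8 − 3.3)/2 = 3.25 m; q_2 = 0.46 × 0.62 × 3.25 = 0.9269 m³/s
w_3 = (12.5 − 5.3)/2 = 3.6 m; q_3 = 0.63 × 1.21 × 3.6 = 2.744 m³/s
w_4 = (19.6 − 9.8)/2 = 4.9 m; q_4 = 0.57 × 1.00 × 4.9 = 2.793 m³/s
w_5 = (23.1 − 12.5)/2 = 5.3 m; q_5 = 0.66 × 1.17 × 5.3 = 4.093 m³/s
w_6 = (26.1 − 19.6)/2 = 3.25 m; q_6 = 0.77 × 0.90 × 3.25 = 2.252 m³/s
w_7 = (28.9 − 23.1)/2 = 2.9 m; q_7 = 0.59 × 0.56 × 2.9 = 0.9582 m³/s
w_8 = (28.9 − 26.1)/2 = 1.4 m; q_8 = 0.42 × 0.28 × 1.4 = 0.1646 m³/s
Q = Σ qᵢ = 14.01 m³/s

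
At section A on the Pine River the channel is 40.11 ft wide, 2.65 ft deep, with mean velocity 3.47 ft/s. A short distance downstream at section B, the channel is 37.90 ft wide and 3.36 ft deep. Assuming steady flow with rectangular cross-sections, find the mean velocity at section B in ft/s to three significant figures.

Q = A₁V₁ = (40.11×2.65) × 3.47 = 368.8 ft³/s
A₂ = 37.90 × 3.36 = 127.3 ft²
V₂ = Q/A₂ = 368.8/127.3 = 2.896 ft/s

2.90 ft/s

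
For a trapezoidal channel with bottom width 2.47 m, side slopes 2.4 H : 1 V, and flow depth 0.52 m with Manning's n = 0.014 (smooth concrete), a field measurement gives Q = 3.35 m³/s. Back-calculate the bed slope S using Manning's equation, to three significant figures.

0.00219

A = (b + z·y)·y = (2.47 + 2.4×0.52)×0.52 = 1.933 m²
P = b + 2y√(1+z²) = 2.47 + 2×0.52×√(1+2.4²) = 5.174 m
R = A/P = 1.933/5.174 = 0.3737 m
S = (Q·n / (1·A·R^(2/3)))² = (3.35×0.014 / (1×1.933×0.5188))² = 0.002186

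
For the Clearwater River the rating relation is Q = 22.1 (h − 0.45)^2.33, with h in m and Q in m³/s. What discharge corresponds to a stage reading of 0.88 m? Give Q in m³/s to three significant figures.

3.09 m³/s

Q = 22.1 × (0.88 − 0.45)^2.33 = 22.1 × 0.43^2.33 = 3.093 m³/s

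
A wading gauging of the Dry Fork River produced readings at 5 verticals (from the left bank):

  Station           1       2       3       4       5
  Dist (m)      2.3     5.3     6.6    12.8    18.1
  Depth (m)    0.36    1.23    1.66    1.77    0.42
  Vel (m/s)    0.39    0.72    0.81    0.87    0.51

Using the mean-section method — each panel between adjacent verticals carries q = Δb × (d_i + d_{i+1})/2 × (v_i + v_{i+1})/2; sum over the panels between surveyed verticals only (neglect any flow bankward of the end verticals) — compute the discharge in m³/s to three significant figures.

15.7 m³/s

Panel 1-2: Δb = 3 m, d̄ = (0.36+1.23)/2 = 0.795, v̄ = (0.39+0.72)/2 = 0.555 → q = 3×0.795×0.555 = 1.324 m³/s
Panel 2-3: Δb = 1.3 m, d̄ = (1.23+1.66)/2 = 1.445, v̄ = (0.72+0.81)/2 = 0.765 → q = 1.3×1.445×0.765 = 1.437 m³/s
Panel 3-4: Δb = 6.2 m, d̄ = (1.66+1.77)/2 = 1.715, v̄ = (0.81+0.87)/2 = 0.84 → q = 6.2×1.715×0.84 = 8.932 m³/s
Panel 4-5: Δb = 5.3 m, d̄ = (1.77+0.42)/2 = 1.095, v̄ = (0.87+0.51)/2 = 0.69 → q = 5.3×1.095×0.69 = 4.004 m³/s
Q = Σ q = 15.70 m³/s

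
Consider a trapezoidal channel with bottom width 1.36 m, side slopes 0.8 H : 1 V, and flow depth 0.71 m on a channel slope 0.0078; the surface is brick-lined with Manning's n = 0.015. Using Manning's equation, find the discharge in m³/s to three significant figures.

4.60 m³/s

A = (b + z·y)·y = (1.36 + 0.8×0.71)×0.71 = 1.369 m²
P = b + 2y√(1+z²) = 1.36 + 2×0.71×√(1+0.8²) = 3.178 m
R = A/P = 1.369/3.178 = 0.4307 m
Q = (1/n)·A·R^(2/3)·S^(1/2) = (1/0.015) × 1.369 × 0.4307^(2/3) × 0.0078^(1/2) = 4.596 m³/s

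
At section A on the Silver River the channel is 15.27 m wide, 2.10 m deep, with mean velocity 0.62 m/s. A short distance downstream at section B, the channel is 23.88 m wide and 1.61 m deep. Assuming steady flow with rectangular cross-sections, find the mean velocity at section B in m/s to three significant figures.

Q = A₁V₁ = (15.27×2.10) × 0.62 = 19.88 m³/s
A₂ = 23.88 × 1.61 = 38.45 m²
V₂ = Q/A₂ = 19.88/38.45 = 0.5171 m/s

0.517 m/s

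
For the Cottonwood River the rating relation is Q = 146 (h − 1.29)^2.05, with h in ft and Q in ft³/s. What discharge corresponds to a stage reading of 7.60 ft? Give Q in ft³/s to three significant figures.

Q = 146 × (7.60 − 1.29)^2.05 = 146 × 6.31^2.05 = 6374 ft³/s

6370 ft³/s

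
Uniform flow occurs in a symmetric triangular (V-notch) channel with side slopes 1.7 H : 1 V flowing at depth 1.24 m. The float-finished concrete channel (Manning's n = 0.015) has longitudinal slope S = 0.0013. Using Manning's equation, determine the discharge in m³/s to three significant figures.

4.14 m³/s

A = z·y² = 1.7×1.24² = 2.614 m²
P = 2y√(1+z²) = 2×1.24×√(1+1.7²) = 4.891 m
R = A/P = 2.614/4.891 = 0.5344 m
Q = (1/n)·A·R^(2/3)·S^(1/2) = (1/0.015) × 2.614 × 0.5344^(2/3) × 0.0013^(1/2) = 4.138 m³/s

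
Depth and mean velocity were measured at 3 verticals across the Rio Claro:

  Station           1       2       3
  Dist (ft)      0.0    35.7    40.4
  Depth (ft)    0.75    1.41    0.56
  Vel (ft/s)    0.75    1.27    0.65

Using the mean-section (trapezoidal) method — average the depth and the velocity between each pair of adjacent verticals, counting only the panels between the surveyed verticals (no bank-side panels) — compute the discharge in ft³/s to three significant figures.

43.4 ft³/s

Panel 1-2: Δb = 35.7 ft, d̄ = (0.75+1.41)/2 = 1.08, v̄ = (0.75+1.27)/2 = 1.01 → q = 35.7×1.08×1.01 = 38.94 ft³/s
Panel 2-3: Δb = 4.7 ft, d̄ = (1.41+0.56)/2 = 0.985, v̄ = (1.27+0.65)/2 = 0.96 → q = 4.7×0.985×0.96 = 4.444 ft³/s
Q = Σ q = 43.39 ft³/s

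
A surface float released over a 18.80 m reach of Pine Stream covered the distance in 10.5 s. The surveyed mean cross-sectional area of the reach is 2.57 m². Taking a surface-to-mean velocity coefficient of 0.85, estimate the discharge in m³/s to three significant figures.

3.91 m³/s

v_surface = L / t̄ = 18.80 / 10.5 = 1.790 m/s
v_mean = 0.85 × 1.790 = 1.522 m/s
Q = A × v_mean = 2.57 × 1.522 = 3.911 m³/s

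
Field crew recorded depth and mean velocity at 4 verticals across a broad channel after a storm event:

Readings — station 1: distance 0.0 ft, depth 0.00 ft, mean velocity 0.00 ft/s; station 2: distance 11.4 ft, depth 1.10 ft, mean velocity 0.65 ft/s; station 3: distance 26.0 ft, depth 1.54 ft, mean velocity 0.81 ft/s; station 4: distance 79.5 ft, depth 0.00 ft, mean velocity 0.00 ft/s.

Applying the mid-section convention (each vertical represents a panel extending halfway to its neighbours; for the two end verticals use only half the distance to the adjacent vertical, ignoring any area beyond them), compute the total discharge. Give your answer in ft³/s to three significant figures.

51.8 ft³/s

w_2 = (26.0 − 0.0)/2 = 13 ft; q_2 = 0.65 × 1.10 × 13 = 9.295 ft³/s
w_3 = (79.5 − 11.4)/2 = 34.05 ft; q_3 = 0.81 × 1.54 × 34.05 = 42.47 ft³/s
Stations 1, 4 contribute zero (depth or velocity is 0).
Q = Σ qᵢ = 51.77 ft³/s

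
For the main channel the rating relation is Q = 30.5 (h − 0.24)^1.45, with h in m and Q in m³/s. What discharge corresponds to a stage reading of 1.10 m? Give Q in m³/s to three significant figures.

24.5 m³/s

Q = 30.5 × (1.10 − 0.24)^1.45 = 30.5 × 0.86^1.45 = 24.51 m³/s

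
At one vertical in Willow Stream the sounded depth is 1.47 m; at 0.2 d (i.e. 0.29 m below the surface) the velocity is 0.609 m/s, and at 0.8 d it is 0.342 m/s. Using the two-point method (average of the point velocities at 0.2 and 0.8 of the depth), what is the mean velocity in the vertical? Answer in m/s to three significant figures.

v̄ = (0.609 + 0.342) / 2 = 0.4755 m/s

0.476 m/s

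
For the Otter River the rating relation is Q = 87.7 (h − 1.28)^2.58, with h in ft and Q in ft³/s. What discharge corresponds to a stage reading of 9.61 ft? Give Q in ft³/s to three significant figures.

Q = 87.7 × (9.61 − 1.28)^2.58 = 87.7 × 8.33^2.58 = 20810 ft³/s

20800 ft³/s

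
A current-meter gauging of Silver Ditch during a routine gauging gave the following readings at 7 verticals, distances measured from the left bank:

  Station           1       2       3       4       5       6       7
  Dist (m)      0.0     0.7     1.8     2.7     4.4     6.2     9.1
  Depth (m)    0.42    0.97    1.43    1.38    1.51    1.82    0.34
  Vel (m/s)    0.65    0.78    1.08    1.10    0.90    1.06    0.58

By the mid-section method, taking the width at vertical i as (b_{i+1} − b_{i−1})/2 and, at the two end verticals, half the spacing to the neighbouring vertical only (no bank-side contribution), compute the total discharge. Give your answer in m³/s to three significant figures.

w_1 = (0.7 − 0.0)/2 = 0.35 m; q_1 = 0.65 × 0.42 × 0.35 = 0.09555 m³/s
w_2 = (1.8 − 0.0)/2 = 0.9 m; q_2 = 0.78 × 0.97 × 0.9 = 0.6809 m³/s
w_3 = (2.7 − 0.7)/2 = 1 m; q_3 = 1.08 × 1.43 × 1 = 1.544 m³/s
w_4 = (4.4 − 1.8)/2 = 1.3 m; q_4 = 1.10 × 1.38 × 1.3 = 1.973 m³/s
w_5 = (6.2 − 2.7)/2 = 1.75 m; q_5 = 0.90 × 1.51 × 1.75 = 2.378 m³/s
w_6 = (9.1 − 4.4)/2 = 2.35 m; q_6 = 1.06 × 1.82 × 2.35 = 4.534 m³/s
w_7 = (9.1 − 6.2)/2 = 1.45 m; q_7 = 0.58 × 0.34 × 1.45 = 0.2859 m³/s
Q = Σ qᵢ = 11.49 m³/s

11.5 m³/s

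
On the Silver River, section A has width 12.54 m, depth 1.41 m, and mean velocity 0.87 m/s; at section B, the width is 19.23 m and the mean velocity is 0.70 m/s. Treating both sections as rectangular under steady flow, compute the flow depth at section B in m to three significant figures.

1.14 m

Q = A₁V₁ = (12.54×1.41) × 0.87 = 15.38 m³/s
d₂ = Q/(b₂ V₂) = 15.38/(19.23×0.70) = 1.143 m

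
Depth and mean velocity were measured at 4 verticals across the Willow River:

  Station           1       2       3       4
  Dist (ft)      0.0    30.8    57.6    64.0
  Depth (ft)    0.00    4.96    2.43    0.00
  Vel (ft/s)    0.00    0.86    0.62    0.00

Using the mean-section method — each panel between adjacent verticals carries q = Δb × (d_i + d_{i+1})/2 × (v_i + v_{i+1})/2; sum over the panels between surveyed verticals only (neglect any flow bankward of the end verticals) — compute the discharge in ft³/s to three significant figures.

109 ft³/s

Panel 1-2: Δb = 30.8 ft, d̄ = (0.00+4.96)/2 = 2.48, v̄ = (0.00+0.86)/2 = 0.43 → q = 30.8×2.48×0.43 = 32.85 ft³/s
Panel 2-3: Δb = 26.8 ft, d̄ = (4.96+2.43)/2 = 3.695, v̄ = (0.86+0.62)/2 = 0.74 → q = 26.8×3.695×0.74 = 73.28 ft³/s
Panel 3-4: Δb = 6.4 ft, d̄ = (2.43+0.00)/2 = 1.215, v̄ = (0.62+0.00)/2 = 0.31 → q = 6.4×1.215×0.31 = 2.411 ft³/s
Q = Σ q = 108.5 ft³/s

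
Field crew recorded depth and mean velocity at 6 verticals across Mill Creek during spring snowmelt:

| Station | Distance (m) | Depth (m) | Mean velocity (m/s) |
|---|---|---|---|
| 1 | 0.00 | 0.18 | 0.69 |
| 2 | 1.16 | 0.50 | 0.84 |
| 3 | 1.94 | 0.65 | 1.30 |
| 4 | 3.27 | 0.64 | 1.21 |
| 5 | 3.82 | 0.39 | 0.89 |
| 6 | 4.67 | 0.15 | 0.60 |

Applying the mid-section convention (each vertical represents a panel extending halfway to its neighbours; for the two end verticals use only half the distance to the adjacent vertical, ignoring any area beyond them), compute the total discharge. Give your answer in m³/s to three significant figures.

2.38 m³/s

w_1 = (1.16 − 0.00)/2 = 0.58 m; q_1 = 0.69 × 0.18 × 0.58 = 0.07204 m³/s
w_2 = (1.94 − 0.00)/2 = 0.97 m; q_2 = 0.84 × 0.50 × 0.97 = 0.4074 m³/s
w_3 = (3.27 − 1.16)/2 = 1.055 m; q_3 = 1.30 × 0.65 × 1.055 = 0.8915 m³/s
w_4 = (3.82 − 1.94)/2 = 0.94 m; q_4 = 1.21 × 0.64 × 0.94 = 0.7279 m³/s
w_5 = (4.67 − 3.27)/2 = 0.7 m; q_5 = 0.89 × 0.39 × 0.7 = 0.2430 m³/s
w_6 = (4.67 − 3.82)/2 = 0.425 m; q_6 = 0.60 × 0.15 × 0.425 = 0.03825 m³/s
Q = Σ qᵢ = 2.380 m³/s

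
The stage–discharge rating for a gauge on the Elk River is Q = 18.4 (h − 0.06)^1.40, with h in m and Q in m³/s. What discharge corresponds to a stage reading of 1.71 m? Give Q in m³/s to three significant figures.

Q = 18.4 × (1.71 − 0.06)^1.40 = 18.4 × 1.65^1.40 = 37.09 m³/s

37.1 m³/s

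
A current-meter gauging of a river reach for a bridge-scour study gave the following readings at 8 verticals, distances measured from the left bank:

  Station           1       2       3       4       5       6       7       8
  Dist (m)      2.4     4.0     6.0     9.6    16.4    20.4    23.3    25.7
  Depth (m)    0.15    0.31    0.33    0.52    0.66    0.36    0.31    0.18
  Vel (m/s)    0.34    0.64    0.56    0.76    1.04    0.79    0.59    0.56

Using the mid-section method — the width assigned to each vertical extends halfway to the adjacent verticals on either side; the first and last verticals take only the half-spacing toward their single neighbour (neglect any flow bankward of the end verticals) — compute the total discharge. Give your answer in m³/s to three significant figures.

8.26 m³/s

w_1 = (4.0 − 2.4)/2 = 0.8 m; q_1 = 0.34 × 0.15 × 0.8 = 0.04080 m³/s
w_2 = (6.0 − 2.4)/2 = 1.8 m; q_2 = 0.64 × 0.31 × 1.8 = 0.3571 m³/s
w_3 = (9.6 − 4.0)/2 = 2.8 m; q_3 = 0.56 × 0.33 × 2.8 = 0.5174 m³/s
w_4 = (16.4 − 6.0)/2 = 5.2 m; q_4 = 0.76 × 0.52 × 5.2 = 2.055 m³/s
w_5 = (20.4 − 9.6)/2 = 5.4 m; q_5 = 1.04 × 0.66 × 5.4 = 3.707 m³/s
w_6 = (23.3 − 16.4)/2 = 3.45 m; q_6 = 0.79 × 0.36 × 3.45 = 0.9812 m³/s
w_7 = (25.7 − 20.4)/2 = 2.65 m; q_7 = 0.59 × 0.31 × 2.65 = 0.4847 m³/s
w_8 = (25.7 − 23.3)/2 = 1.2 m; q_8 = 0.56 × 0.18 × 1.2 = 0.1210 m³/s
Q = Σ qᵢ = 8.264 m³/s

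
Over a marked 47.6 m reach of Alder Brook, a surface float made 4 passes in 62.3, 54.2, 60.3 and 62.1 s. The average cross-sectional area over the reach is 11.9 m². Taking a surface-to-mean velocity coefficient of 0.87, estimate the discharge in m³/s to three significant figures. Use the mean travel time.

8.25 m³/s

t̄ = (62.3 + 54.2 + 60.3 + 62.1) / 4 = 59.725 s
v_surface = L / t̄ = 47.6 / 59.725 = 0.7970 m/s
v_mean = 0.87 × 0.7970 = 0.6934 m/s
Q = A × v_mean = 11.9 × 0.6934 = 8.251 m³/s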